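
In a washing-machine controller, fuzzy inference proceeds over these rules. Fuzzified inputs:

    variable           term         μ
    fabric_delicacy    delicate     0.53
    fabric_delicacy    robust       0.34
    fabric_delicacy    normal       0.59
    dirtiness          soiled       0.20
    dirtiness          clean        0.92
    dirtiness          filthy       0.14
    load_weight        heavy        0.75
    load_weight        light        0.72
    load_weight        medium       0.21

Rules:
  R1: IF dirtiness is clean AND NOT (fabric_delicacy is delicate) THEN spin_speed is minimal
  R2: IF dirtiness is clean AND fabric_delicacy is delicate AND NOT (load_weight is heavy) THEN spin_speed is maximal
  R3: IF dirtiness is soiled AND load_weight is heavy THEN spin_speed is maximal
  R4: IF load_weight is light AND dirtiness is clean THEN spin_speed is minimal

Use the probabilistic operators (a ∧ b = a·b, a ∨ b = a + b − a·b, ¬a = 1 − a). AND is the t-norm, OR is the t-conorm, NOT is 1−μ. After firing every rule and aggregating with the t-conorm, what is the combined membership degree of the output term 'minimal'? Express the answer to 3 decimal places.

0.808

R1: clean=0.92, ¬delicate=1−0.53=0.47; AND[a·b] → w = 0.4324
R2: clean=0.92, delicate=0.53, ¬heavy=1−0.75=0.25; AND[a·b] → w = 0.1219
R3: soiled=0.20, heavy=0.75; AND[a·b] → w = 0.1500
R4: light=0.72, clean=0.92; AND[a·b] → w = 0.6624
Rules with consequent 'minimal': {R1, R4} → strengths 0.4324, 0.6624
Aggregate via t-conorm [a + b − a·b]: 0.8084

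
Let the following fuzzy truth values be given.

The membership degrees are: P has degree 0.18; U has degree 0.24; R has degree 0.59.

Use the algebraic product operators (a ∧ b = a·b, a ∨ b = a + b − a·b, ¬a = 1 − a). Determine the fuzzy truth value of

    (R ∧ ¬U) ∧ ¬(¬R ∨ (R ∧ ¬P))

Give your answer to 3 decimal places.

0.137

¬U = 1 − 0.2400 = 0.7600
R ∧ ¬U = a·b on (0.5900, 0.7600) = 0.4484
¬R = 1 − 0.5900 = 0.4100
¬P = 1 − 0.1800 = 0.8200
R ∧ ¬P = a·b on (0.5900, 0.8200) = 0.4838
¬R ∨ (R ∧ ¬P) = a + b − a·b on (0.4100, 0.4838) = 0.6954
¬(¬R ∨ (R ∧ ¬P)) = 1 − 0.6954 = 0.3046
(R ∧ ¬U) ∧ ¬(¬R ∨ (R ∧ ¬P)) = a·b on (0.4484, 0.3046) = 0.1366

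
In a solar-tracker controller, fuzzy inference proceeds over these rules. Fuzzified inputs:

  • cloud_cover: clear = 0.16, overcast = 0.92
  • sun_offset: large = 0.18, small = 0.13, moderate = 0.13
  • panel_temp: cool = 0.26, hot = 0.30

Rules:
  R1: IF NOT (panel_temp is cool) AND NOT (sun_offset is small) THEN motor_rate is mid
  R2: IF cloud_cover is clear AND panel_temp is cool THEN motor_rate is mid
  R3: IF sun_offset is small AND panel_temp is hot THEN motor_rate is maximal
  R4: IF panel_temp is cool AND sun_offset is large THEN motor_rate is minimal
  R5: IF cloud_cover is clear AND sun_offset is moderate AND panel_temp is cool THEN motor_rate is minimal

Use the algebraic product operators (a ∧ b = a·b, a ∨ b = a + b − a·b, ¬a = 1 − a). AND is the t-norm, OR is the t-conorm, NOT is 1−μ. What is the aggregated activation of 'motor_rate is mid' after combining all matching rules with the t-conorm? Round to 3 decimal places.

R1: ¬cool=1−0.26=0.74, ¬small=1−0.13=0.87; AND[a·b] → w = 0.6438
R2: clear=0.16, cool=0.26; AND[a·b] → w = 0.0416
R3: small=0.13, hot=0.30; AND[a·b] → w = 0.0390
R4: cool=0.26, large=0.18; AND[a·b] → w = 0.0468
R5: clear=0.16, moderate=0.13, cool=0.26; AND[a·b] → w = 0.0054
Rules with consequent 'mid': {R1, R2} → strengths 0.6438, 0.0416
Aggregate via t-conorm [a + b − a·b]: 0.6586

0.659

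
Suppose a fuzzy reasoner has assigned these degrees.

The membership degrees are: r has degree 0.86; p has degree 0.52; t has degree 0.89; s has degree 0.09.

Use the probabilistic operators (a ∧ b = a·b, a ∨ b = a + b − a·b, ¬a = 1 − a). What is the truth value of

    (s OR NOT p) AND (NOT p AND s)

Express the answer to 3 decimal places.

0.023

NOT p = 1 − 0.5200 = 0.4800
s OR NOT p = a + b − a·b on (0.0900, 0.4800) = 0.5268
NOT p = 1 − 0.5200 = 0.4800
NOT p AND s = a·b on (0.4800, 0.0900) = 0.0432
(s OR NOT p) AND (NOT p AND s) = a·b on (0.5268, 0.0432) = 0.0228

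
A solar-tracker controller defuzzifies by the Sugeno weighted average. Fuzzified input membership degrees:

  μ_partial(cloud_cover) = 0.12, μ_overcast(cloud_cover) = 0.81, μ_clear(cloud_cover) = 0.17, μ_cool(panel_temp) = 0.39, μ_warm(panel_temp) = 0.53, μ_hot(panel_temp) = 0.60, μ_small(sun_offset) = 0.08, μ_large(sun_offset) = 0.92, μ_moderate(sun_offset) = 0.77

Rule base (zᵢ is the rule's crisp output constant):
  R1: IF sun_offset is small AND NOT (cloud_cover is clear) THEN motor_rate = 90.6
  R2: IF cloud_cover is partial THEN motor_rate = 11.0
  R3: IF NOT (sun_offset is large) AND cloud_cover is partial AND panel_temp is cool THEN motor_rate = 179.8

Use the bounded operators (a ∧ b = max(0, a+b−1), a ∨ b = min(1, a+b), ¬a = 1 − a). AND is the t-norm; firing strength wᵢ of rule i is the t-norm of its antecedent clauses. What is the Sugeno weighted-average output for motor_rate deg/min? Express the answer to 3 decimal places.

11.000

R1 (z=90.6): small=0.08, ¬clear=1−0.17=0.83; AND[max(0, a+b−1)] → w = 0.00
R2 (z=11.0): partial=0.12 → w = 0.12
R3 (z=179.8): ¬large=1−0.92=0.08, partial=0.12, cool=0.39; AND[max(0, a+b−1)] → w = 0.00
Weighted average = (0.00·90.6 + 0.12·11.0 + 0.00·179.8) / (0.00 + 0.12 + 0.00)
  = 1.3200 / 0.1200 = 11.000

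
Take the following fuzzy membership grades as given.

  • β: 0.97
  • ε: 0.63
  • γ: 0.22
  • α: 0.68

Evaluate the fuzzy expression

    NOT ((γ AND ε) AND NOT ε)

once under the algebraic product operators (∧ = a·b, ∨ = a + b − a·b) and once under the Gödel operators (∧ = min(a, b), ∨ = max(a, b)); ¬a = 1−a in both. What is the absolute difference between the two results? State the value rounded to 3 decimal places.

Under algebraic product:
  γ AND ε = a·b on (0.2200, 0.6300) = 0.1386
  NOT ε = 1 − 0.6300 = 0.3700
  (γ AND ε) AND NOT ε = a·b on (0.1386, 0.3700) = 0.0513
  NOT ((γ AND ε) AND NOT ε) = 1 − 0.0513 = 0.9487
  → value = 0.9487
Under Gödel:
  γ AND ε = min(a, b) on (0.22, 0.63) = 0.22
  NOT ε = 1 − 0.63 = 0.37
  (γ AND ε) AND NOT ε = min(a, b) on (0.22, 0.37) = 0.22
  NOT ((γ AND ε) AND NOT ε) = 1 − 0.22 = 0.78
  → value = 0.7800
|0.9487 − 0.7800| = 0.169

0.169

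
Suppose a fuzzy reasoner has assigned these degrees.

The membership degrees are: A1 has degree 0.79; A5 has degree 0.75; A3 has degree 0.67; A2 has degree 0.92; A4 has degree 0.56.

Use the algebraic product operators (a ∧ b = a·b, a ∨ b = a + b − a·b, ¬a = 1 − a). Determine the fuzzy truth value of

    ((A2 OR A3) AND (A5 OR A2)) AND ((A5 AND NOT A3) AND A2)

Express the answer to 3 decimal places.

0.217

A2 OR A3 = a + b − a·b on (0.9200, 0.6700) = 0.9736
A5 OR A2 = a + b − a·b on (0.7500, 0.9200) = 0.9800
(A2 OR A3) AND (A5 OR A2) = a·b on (0.9736, 0.9800) = 0.9541
NOT A3 = 1 − 0.6700 = 0.3300
A5 AND NOT A3 = a·b on (0.7500, 0.3300) = 0.2475
(A5 AND NOT A3) AND A2 = a·b on (0.2475, 0.9200) = 0.2277
((A2 OR A3) AND (A5 OR A2)) AND ((A5 AND NOT A3) AND A2) = a·b on (0.9541, 0.2277) = 0.2173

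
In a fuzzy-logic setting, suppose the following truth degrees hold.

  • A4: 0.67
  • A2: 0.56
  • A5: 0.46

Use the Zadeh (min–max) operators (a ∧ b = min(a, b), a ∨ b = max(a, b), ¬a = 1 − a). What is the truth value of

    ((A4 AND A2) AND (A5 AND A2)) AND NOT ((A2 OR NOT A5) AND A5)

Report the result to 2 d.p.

A4 AND A2 = min(a, b) on (0.67, 0.56) = 0.56
A5 AND A2 = min(a, b) on (0.46, 0.56) = 0.46
(A4 AND A2) AND (A5 AND A2) = min(a, b) on (0.56, 0.46) = 0.46
NOT A5 = 1 − 0.46 = 0.54
A2 OR NOT A5 = max(a, b) on (0.56, 0.54) = 0.56
(A2 OR NOT A5) AND A5 = min(a, b) on (0.56, 0.46) = 0.46
NOT ((A2 OR NOT A5) AND A5) = 1 − 0.46 = 0.54
((A4 AND A2) AND (A5 AND A2)) AND NOT ((A2 OR NOT A5) AND A5) = min(a, b) on (0.46, 0.54) = 0.46

0.46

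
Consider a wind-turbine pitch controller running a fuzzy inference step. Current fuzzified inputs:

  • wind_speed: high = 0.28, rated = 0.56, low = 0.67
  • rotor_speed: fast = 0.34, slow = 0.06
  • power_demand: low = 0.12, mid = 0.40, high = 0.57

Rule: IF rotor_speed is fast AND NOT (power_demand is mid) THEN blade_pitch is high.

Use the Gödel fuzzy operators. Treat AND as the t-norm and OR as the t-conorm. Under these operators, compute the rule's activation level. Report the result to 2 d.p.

0.34

firing strength: fast=0.34, ¬mid=1−0.40=0.60; AND[min(a, b)] → w = 0.34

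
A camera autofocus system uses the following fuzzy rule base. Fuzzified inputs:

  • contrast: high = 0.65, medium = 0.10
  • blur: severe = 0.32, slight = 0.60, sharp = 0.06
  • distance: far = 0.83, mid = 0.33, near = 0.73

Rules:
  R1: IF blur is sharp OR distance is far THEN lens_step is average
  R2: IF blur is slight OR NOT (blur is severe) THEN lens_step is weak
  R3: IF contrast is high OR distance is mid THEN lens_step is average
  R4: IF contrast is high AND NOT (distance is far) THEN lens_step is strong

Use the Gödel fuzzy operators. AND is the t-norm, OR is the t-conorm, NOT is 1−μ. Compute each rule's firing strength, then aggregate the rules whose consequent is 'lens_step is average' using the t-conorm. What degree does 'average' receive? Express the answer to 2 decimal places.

R1: sharp=0.06, far=0.83; OR[max(a, b)] → w = 0.83
R2: slight=0.60, ¬severe=1−0.32=0.68; OR[max(a, b)] → w = 0.68
R3: high=0.65, mid=0.33; OR[max(a, b)] → w = 0.65
R4: high=0.65, ¬far=1−0.83=0.17; AND[min(a, b)] → w = 0.17
Rules with consequent 'average': {R1, R3} → strengths 0.83, 0.65
Aggregate via t-conorm [max(a, b)]: 0.83

0.83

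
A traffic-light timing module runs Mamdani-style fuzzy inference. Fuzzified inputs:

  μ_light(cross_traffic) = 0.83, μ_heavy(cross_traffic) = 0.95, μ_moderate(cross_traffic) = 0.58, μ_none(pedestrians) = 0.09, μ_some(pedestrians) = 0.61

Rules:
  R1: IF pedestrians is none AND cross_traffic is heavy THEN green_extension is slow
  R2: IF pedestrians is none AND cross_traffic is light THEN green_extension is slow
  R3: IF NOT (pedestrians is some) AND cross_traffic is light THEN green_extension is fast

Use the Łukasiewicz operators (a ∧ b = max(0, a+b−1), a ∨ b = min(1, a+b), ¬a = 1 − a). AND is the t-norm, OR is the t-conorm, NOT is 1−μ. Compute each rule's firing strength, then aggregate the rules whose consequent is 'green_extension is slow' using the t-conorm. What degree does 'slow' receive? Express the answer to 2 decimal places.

0.04

R1: none=0.09, heavy=0.95; AND[max(0, a+b−1)] → w = 0.04
R2: none=0.09, light=0.83; AND[max(0, a+b−1)] → w = 0.00
R3: ¬some=1−0.61=0.39, light=0.83; AND[max(0, a+b−1)] → w = 0.22
Rules with consequent 'slow': {R1, R2} → strengths 0.04, 0.00
Aggregate via t-conorm [min(1, a+b)]: 0.04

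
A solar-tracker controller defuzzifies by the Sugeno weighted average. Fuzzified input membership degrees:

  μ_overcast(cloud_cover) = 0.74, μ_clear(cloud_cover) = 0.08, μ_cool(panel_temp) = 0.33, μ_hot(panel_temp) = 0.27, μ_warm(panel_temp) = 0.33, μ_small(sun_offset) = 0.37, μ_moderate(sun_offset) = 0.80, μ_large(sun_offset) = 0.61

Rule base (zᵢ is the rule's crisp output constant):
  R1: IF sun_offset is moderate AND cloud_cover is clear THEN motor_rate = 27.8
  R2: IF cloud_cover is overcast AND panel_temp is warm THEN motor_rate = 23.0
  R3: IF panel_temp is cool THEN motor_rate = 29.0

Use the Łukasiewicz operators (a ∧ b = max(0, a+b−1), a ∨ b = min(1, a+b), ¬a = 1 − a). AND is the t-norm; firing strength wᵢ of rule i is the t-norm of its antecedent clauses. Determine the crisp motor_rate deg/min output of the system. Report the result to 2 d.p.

27.95

R1 (z=27.8): moderate=0.80, clear=0.08; AND[max(0, a+b−1)] → w = 0.00
R2 (z=23.0): overcast=0.74, warm=0.33; AND[max(0, a+b−1)] → w = 0.07
R3 (z=29.0): cool=0.33 → w = 0.33
Weighted average = (0.00·27.8 + 0.07·23.0 + 0.33·29.0) / (0.00 + 0.07 + 0.33)
  = 11.1800 / 0.4000 = 27.95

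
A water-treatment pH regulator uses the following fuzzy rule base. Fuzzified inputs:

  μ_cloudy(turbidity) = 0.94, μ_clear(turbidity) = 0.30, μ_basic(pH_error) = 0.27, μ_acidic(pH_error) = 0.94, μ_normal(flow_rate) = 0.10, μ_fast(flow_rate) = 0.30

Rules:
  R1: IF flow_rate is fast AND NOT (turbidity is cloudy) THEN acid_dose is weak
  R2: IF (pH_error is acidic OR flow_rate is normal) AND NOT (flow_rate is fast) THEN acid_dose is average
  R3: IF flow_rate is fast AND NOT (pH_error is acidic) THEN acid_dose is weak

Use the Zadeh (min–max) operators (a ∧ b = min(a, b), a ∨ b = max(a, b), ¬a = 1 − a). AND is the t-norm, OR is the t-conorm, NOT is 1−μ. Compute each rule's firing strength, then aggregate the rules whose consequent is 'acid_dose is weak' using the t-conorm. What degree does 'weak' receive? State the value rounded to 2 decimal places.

0.06

R1: fast=0.30, ¬cloudy=1−0.94=0.06; AND[min(a, b)] → w = 0.06
R2: (acidic=0.94 OR normal=0.10) = 0.94; AND[min(a, b)] with ¬fast=1−0.30=0.70 → w = 0.70
R3: fast=0.30, ¬acidic=1−0.94=0.06; AND[min(a, b)] → w = 0.06
Rules with consequent 'weak': {R1, R3} → strengths 0.06, 0.06
Aggregate via t-conorm [max(a, b)]: 0.06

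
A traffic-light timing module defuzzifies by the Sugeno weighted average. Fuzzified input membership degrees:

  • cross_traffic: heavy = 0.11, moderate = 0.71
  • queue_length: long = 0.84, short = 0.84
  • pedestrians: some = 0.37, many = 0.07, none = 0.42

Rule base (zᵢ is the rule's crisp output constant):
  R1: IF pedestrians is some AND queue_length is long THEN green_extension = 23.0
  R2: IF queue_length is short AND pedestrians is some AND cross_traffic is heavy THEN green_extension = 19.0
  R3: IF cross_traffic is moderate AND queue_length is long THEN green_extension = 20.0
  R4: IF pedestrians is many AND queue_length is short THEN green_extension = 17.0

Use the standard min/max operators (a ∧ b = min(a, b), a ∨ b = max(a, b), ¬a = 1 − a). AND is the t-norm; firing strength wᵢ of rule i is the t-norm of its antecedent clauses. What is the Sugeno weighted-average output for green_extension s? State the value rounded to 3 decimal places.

R1 (z=23.0): some=0.37, long=0.84; AND[min(a, b)] → w = 0.37
R2 (z=19.0): short=0.84, some=0.37, heavy=0.11; AND[min(a, b)] → w = 0.11
R3 (z=20.0): moderate=0.71, long=0.84; AND[min(a, b)] → w = 0.71
R4 (z=17.0): many=0.07, short=0.84; AND[min(a, b)] → w = 0.07
Weighted average = (0.37·23.0 + 0.11·19.0 + 0.71·20.0 + 0.07·17.0) / (0.37 + 0.11 + 0.71 + 0.07)
  = 25.9900 / 1.2600 = 20.627

20.627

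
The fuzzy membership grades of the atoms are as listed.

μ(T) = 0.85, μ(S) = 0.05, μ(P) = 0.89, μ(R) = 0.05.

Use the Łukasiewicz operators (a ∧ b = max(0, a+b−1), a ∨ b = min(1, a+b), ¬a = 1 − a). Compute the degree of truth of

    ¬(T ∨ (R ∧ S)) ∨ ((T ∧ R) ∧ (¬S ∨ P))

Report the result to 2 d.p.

R ∧ S = max(0, a+b−1) on (0.05, 0.05) = 0.00
T ∨ (R ∧ S) = min(1, a+b) on (0.85, 0.00) = 0.85
¬(T ∨ (R ∧ S)) = 1 − 0.85 = 0.15
T ∧ R = max(0, a+b−1) on (0.85, 0.05) = 0.00
¬S = 1 − 0.05 = 0.95
¬S ∨ P = min(1, a+b) on (0.95, 0.89) = 1.00
(T ∧ R) ∧ (¬S ∨ P) = max(0, a+b−1) on (0.00, 1.00) = 0.00
¬(T ∨ (R ∧ S)) ∨ ((T ∧ R) ∧ (¬S ∨ P)) = min(1, a+b) on (0.15, 0.00) = 0.15

0.15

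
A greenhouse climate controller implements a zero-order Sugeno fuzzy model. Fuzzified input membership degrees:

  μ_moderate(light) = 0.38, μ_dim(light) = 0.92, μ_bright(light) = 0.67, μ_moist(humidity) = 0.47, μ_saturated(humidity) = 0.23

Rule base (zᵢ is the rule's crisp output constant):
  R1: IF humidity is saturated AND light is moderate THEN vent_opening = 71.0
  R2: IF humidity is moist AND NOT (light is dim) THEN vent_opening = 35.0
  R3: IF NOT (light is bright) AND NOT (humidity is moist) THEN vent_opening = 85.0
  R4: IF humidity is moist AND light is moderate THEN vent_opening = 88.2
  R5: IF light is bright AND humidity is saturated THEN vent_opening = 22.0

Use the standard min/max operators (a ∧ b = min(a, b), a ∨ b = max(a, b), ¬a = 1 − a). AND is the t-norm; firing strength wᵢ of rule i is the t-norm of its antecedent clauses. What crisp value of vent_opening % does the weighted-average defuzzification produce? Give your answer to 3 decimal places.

68.605

R1 (z=71.0): saturated=0.23, moderate=0.38; AND[min(a, b)] → w = 0.23
R2 (z=35.0): moist=0.47, ¬dim=1−0.92=0.08; AND[min(a, b)] → w = 0.08
R3 (z=85.0): ¬bright=1−0.67=0.33, ¬moist=1−0.47=0.53; AND[min(a, b)] → w = 0.33
R4 (z=88.2): moist=0.47, moderate=0.38; AND[min(a, b)] → w = 0.38
R5 (z=22.0): bright=0.67, saturated=0.23; AND[min(a, b)] → w = 0.23
Weighted average = (0.23·71.0 + 0.08·35.0 + 0.33·85.0 + 0.38·88.2 + 0.23·22.0) / (0.23 + 0.08 + 0.33 + 0.38 + 0.23)
  = 85.7560 / 1.2500 = 68.605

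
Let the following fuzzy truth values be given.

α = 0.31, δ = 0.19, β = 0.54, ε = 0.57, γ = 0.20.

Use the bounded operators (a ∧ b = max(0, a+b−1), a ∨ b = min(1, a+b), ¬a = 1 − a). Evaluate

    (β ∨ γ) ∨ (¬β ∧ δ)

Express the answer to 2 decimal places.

β ∨ γ = min(1, a+b) on (0.54, 0.20) = 0.74
¬β = 1 − 0.54 = 0.46
¬β ∧ δ = max(0, a+b−1) on (0.46, 0.19) = 0.00
(β ∨ γ) ∨ (¬β ∧ δ) = min(1, a+b) on (0.74, 0.00) = 0.74

0.74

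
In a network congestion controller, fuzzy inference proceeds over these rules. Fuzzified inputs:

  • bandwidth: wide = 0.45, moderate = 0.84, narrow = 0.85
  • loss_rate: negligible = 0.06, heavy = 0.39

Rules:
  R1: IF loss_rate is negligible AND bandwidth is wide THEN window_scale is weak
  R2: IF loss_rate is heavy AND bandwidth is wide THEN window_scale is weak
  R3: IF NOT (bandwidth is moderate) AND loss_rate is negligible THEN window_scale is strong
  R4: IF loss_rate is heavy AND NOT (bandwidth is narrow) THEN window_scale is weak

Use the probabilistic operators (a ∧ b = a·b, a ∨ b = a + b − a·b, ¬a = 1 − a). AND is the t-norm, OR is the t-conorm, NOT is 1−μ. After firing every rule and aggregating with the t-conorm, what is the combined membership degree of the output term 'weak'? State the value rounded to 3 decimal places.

R1: negligible=0.06, wide=0.45; AND[a·b] → w = 0.0270
R2: heavy=0.39, wide=0.45; AND[a·b] → w = 0.1755
R3: ¬moderate=1−0.84=0.16, negligible=0.06; AND[a·b] → w = 0.0096
R4: heavy=0.39, ¬narrow=1−0.85=0.15; AND[a·b] → w = 0.0585
Rules with consequent 'weak': {R1, R2, R4} → strengths 0.0270, 0.1755, 0.0585
Aggregate via t-conorm [a + b − a·b]: 0.2447

0.245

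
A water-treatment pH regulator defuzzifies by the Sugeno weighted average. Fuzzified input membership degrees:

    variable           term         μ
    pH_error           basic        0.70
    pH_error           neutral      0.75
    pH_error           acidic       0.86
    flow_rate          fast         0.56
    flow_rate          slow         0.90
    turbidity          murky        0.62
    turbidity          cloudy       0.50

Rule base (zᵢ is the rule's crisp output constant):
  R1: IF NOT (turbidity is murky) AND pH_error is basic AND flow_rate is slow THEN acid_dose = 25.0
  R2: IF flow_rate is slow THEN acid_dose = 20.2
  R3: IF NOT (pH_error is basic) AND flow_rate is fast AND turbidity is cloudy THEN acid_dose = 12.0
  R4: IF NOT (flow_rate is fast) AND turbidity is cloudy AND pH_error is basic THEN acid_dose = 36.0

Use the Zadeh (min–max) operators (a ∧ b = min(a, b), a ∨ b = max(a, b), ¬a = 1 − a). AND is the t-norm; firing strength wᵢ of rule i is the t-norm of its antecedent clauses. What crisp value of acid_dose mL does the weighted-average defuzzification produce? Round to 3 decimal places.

23.327

R1 (z=25.0): ¬murky=1−0.62=0.38, basic=0.70, slow=0.90; AND[min(a, b)] → w = 0.38
R2 (z=20.2): slow=0.90 → w = 0.90
R3 (z=12.0): ¬basic=1−0.70=0.30, fast=0.56, cloudy=0.50; AND[min(a, b)] → w = 0.30
R4 (z=36.0): ¬fast=1−0.56=0.44, cloudy=0.50, basic=0.70; AND[min(a, b)] → w = 0.44
Weighted average = (0.38·25.0 + 0.90·20.2 + 0.30·12.0 + 0.44·36.0) / (0.38 + 0.90 + 0.30 + 0.44)
  = 47.1200 / 2.0200 = 23.327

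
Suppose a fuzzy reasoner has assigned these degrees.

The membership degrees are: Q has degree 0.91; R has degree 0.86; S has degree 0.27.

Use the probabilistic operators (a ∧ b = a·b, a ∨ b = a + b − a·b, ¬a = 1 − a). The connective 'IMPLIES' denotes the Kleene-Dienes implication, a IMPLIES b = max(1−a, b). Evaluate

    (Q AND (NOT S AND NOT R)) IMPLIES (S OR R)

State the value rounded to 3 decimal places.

NOT S = 1 − 0.2700 = 0.7300
NOT R = 1 − 0.8600 = 0.1400
NOT S AND NOT R = a·b on (0.7300, 0.1400) = 0.1022
Q AND (NOT S AND NOT R) = a·b on (0.9100, 0.1022) = 0.0930
S OR R = a + b − a·b on (0.2700, 0.8600) = 0.8978
(Q AND (NOT S AND NOT R)) IMPLIES (S OR R)  [Kleene-Dienes: max(1−a, b)] with a=0.0930, b=0.8978 → 0.9070

0.907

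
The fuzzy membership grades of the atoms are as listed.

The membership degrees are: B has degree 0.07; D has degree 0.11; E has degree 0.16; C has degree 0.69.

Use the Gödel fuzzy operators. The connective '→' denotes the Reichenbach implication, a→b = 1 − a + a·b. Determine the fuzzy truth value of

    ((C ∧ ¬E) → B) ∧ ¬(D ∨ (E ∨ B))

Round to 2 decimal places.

0.36

¬E = 1 − 0.16 = 0.84
C ∧ ¬E = min(a, b) on (0.69, 0.84) = 0.69
(C ∧ ¬E) → B  [Reichenbach: 1 − a + a·b] with a=0.69, b=0.07 → 0.36
E ∨ B = max(a, b) on (0.16, 0.07) = 0.16
D ∨ (E ∨ B) = max(a, b) on (0.11, 0.16) = 0.16
¬(D ∨ (E ∨ B)) = 1 − 0.16 = 0.84
((C ∧ ¬E) → B) ∧ ¬(D ∨ (E ∨ B)) = min(a, b) on (0.36, 0.84) = 0.36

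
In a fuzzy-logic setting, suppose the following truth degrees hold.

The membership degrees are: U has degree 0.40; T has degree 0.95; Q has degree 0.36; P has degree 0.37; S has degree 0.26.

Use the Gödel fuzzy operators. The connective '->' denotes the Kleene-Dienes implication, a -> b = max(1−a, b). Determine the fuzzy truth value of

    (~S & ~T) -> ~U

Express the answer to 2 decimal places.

~S = 1 − 0.26 = 0.74
~T = 1 − 0.95 = 0.05
~S & ~T = min(a, b) on (0.74, 0.05) = 0.05
~U = 1 − 0.40 = 0.60
(~S & ~T) -> ~U  [Kleene-Dienes: max(1−a, b)] with a=0.05, b=0.60 → 0.95

0.95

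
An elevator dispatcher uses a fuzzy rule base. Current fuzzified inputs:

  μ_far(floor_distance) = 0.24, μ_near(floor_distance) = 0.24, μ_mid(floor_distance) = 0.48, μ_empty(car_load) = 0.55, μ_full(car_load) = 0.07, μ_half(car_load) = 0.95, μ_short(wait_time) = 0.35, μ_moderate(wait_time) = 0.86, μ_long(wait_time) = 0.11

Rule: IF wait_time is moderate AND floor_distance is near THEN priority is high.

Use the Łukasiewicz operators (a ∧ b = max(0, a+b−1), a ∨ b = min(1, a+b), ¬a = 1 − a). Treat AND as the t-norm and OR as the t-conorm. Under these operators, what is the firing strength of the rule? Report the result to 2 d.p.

0.10

firing strength: moderate=0.86, near=0.24; AND[max(0, a+b−1)] → w = 0.10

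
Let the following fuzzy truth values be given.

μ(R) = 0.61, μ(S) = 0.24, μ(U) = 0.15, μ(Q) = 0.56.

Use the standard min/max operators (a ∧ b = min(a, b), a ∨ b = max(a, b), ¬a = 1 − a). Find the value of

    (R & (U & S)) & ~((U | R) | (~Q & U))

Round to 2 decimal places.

U & S = min(a, b) on (0.15, 0.24) = 0.15
R & (U & S) = min(a, b) on (0.61, 0.15) = 0.15
U | R = max(a, b) on (0.15, 0.61) = 0.61
~Q = 1 − 0.56 = 0.44
~Q & U = min(a, b) on (0.44, 0.15) = 0.15
(U | R) | (~Q & U) = max(a, b) on (0.61, 0.15) = 0.61
~((U | R) | (~Q & U)) = 1 − 0.61 = 0.39
(R & (U & S)) & ~((U | R) | (~Q & U)) = min(a, b) on (0.15, 0.39) = 0.15

0.15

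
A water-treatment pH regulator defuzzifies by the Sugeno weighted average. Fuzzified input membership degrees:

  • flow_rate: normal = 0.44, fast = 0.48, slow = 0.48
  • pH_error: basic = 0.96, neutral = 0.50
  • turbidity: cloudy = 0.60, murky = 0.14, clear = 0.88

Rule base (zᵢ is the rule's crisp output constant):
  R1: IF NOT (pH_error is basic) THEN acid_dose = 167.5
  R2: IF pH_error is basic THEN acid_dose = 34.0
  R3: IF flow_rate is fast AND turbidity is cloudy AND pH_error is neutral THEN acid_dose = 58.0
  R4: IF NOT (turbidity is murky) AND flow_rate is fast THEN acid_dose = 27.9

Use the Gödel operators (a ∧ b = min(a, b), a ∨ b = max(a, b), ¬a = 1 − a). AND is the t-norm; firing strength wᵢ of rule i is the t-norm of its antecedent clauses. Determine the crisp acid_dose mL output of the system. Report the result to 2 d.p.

R1 (z=167.5): ¬basic=1−0.96=0.04 → w = 0.04
R2 (z=34.0): basic=0.96 → w = 0.96
R3 (z=58.0): fast=0.48, cloudy=0.60, neutral=0.50; AND[min(a, b)] → w = 0.48
R4 (z=27.9): ¬murky=1−0.14=0.86, fast=0.48; AND[min(a, b)] → w = 0.48
Weighted average = (0.04·167.5 + 0.96·34.0 + 0.48·58.0 + 0.48·27.9) / (0.04 + 0.96 + 0.48 + 0.48)
  = 80.5720 / 1.9600 = 41.11

41.11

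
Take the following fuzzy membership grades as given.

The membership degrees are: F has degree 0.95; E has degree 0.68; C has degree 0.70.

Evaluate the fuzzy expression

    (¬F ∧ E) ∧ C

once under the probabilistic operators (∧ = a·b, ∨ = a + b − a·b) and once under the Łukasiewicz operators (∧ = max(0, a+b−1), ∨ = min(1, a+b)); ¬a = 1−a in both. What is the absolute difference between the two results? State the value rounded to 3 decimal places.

0.024

Under probabilistic:
  ¬F = 1 − 0.9500 = 0.0500
  ¬F ∧ E = a·b on (0.0500, 0.6800) = 0.0340
  (¬F ∧ E) ∧ C = a·b on (0.0340, 0.7000) = 0.0238
  → value = 0.0238
Under Łukasiewicz:
  ¬F = 1 − 0.95 = 0.05
  ¬F ∧ E = max(0, a+b−1) on (0.05, 0.68) = 0.00
  (¬F ∧ E) ∧ C = max(0, a+b−1) on (0.00, 0.70) = 0.00
  → value = 0.0000
|0.0238 − 0.0000| = 0.024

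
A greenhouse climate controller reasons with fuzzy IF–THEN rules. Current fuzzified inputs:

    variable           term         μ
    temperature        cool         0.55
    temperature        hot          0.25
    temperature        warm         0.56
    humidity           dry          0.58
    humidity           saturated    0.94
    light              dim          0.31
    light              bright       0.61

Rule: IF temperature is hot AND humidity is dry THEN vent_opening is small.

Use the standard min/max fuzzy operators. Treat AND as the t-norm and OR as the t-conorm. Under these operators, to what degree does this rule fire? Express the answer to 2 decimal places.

firing strength: hot=0.25, dry=0.58; AND[min(a, b)] → w = 0.25

0.25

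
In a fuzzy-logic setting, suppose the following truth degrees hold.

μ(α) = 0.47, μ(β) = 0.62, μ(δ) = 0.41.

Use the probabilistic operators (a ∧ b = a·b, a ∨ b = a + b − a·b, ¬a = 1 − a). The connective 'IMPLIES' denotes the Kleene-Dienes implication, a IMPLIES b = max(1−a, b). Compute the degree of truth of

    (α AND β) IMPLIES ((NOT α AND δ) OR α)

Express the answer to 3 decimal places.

0.709

α AND β = a·b on (0.4700, 0.6200) = 0.2914
NOT α = 1 − 0.4700 = 0.5300
NOT α AND δ = a·b on (0.5300, 0.4100) = 0.2173
(NOT α AND δ) OR α = a + b − a·b on (0.2173, 0.4700) = 0.5852
(α AND β) IMPLIES ((NOT α AND δ) OR α)  [Kleene-Dienes: max(1−a, b)] with a=0.2914, b=0.5852 → 0.7086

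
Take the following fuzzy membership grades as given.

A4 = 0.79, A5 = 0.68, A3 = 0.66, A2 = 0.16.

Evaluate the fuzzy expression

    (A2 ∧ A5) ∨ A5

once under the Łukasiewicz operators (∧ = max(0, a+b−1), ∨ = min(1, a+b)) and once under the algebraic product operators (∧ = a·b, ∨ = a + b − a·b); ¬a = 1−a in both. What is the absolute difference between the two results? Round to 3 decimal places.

0.035

Under Łukasiewicz:
  A2 ∧ A5 = max(0, a+b−1) on (0.16, 0.68) = 0.00
  (A2 ∧ A5) ∨ A5 = min(1, a+b) on (0.00, 0.68) = 0.68
  → value = 0.6800
Under algebraic product:
  A2 ∧ A5 = a·b on (0.1600, 0.6800) = 0.1088
  (A2 ∧ A5) ∨ A5 = a + b − a·b on (0.1088, 0.6800) = 0.7148
  → value = 0.7148
|0.6800 − 0.7148| = 0.035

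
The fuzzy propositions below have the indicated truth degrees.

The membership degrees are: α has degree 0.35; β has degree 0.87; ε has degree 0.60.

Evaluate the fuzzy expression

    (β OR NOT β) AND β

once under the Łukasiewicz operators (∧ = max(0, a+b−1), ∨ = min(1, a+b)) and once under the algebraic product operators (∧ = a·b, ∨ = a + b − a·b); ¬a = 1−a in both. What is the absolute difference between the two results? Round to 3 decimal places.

0.098

Under Łukasiewicz:
  NOT β = 1 − 0.87 = 0.13
  β OR NOT β = min(1, a+b) on (0.87, 0.13) = 1.00
  (β OR NOT β) AND β = max(0, a+b−1) on (1.00, 0.87) = 0.87
  → value = 0.8700
Under algebraic product:
  NOT β = 1 − 0.8700 = 0.1300
  β OR NOT β = a + b − a·b on (0.8700, 0.1300) = 0.8869
  (β OR NOT β) AND β = a·b on (0.8869, 0.8700) = 0.7716
  → value = 0.7716
|0.8700 − 0.7716| = 0.098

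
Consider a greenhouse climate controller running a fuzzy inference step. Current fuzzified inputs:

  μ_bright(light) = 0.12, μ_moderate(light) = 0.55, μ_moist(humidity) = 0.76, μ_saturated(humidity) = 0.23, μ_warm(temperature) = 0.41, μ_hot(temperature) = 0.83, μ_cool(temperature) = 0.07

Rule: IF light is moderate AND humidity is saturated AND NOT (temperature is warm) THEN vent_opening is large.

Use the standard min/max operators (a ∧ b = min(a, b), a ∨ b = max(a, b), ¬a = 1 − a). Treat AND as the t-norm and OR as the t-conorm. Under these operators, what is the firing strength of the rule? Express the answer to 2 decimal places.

0.23

firing strength: moderate=0.55, saturated=0.23, ¬warm=1−0.41=0.59; AND[min(a, b)] → w = 0.23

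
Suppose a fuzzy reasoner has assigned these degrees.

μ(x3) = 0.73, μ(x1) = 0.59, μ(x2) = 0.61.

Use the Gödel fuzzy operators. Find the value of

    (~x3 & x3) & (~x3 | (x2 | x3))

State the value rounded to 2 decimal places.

0.27

~x3 = 1 − 0.73 = 0.27
~x3 & x3 = min(a, b) on (0.27, 0.73) = 0.27
~x3 = 1 − 0.73 = 0.27
x2 | x3 = max(a, b) on (0.61, 0.73) = 0.73
~x3 | (x2 | x3) = max(a, b) on (0.27, 0.73) = 0.73
(~x3 & x3) & (~x3 | (x2 | x3)) = min(a, b) on (0.27, 0.73) = 0.27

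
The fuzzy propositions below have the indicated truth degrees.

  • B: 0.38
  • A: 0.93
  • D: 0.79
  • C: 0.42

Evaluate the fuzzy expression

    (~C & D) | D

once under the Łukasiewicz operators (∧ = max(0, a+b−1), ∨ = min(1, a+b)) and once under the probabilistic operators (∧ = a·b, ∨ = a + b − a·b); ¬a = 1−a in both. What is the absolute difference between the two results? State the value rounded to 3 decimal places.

Under Łukasiewicz:
  ~C = 1 − 0.42 = 0.58
  ~C & D = max(0, a+b−1) on (0.58, 0.79) = 0.37
  (~C & D) | D = min(1, a+b) on (0.37, 0.79) = 1.00
  → value = 1.0000
Under probabilistic:
  ~C = 1 − 0.4200 = 0.5800
  ~C & D = a·b on (0.5800, 0.7900) = 0.4582
  (~C & D) | D = a + b − a·b on (0.4582, 0.7900) = 0.8862
  → value = 0.8862
|1.0000 − 0.8862| = 0.114

0.114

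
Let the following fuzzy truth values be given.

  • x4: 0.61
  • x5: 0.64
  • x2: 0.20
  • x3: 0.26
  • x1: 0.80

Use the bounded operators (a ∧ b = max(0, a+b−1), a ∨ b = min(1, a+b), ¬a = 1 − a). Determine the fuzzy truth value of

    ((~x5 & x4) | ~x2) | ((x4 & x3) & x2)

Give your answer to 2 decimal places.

~x5 = 1 − 0.64 = 0.36
~x5 & x4 = max(0, a+b−1) on (0.36, 0.61) = 0.00
~x2 = 1 − 0.20 = 0.80
(~x5 & x4) | ~x2 = min(1, a+b) on (0.00, 0.80) = 0.80
x4 & x3 = max(0, a+b−1) on (0.61, 0.26) = 0.00
(x4 & x3) & x2 = max(0, a+b−1) on (0.00, 0.20) = 0.00
((~x5 & x4) | ~x2) | ((x4 & x3) & x2) = min(1, a+b) on (0.80, 0.00) = 0.80

0.80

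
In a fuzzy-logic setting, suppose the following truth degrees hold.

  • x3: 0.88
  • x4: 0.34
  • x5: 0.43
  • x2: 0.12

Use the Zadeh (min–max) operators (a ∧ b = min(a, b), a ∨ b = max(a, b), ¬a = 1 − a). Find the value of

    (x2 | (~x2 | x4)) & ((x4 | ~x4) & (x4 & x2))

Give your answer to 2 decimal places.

~x2 = 1 − 0.12 = 0.88
~x2 | x4 = max(a, b) on (0.88, 0.34) = 0.88
x2 | (~x2 | x4) = max(a, b) on (0.12, 0.88) = 0.88
~x4 = 1 − 0.34 = 0.66
x4 | ~x4 = max(a, b) on (0.34, 0.66) = 0.66
x4 & x2 = min(a, b) on (0.34, 0.12) = 0.12
(x4 | ~x4) & (x4 & x2) = min(a, b) on (0.66, 0.12) = 0.12
(x2 | (~x2 | x4)) & ((x4 | ~x4) & (x4 & x2)) = min(a, b) on (0.88, 0.12) = 0.12

0.12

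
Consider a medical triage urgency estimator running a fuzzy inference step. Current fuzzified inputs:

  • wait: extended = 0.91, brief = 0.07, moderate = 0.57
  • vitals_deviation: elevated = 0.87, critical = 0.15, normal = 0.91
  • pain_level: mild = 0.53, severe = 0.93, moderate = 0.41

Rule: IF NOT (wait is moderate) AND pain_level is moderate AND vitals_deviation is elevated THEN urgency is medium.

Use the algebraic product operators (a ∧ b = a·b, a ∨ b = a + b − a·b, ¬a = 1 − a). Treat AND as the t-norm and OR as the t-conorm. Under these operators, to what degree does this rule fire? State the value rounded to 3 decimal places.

0.153

firing strength: ¬moderate=1−0.57=0.43, moderate=0.41, elevated=0.87; AND[a·b] → w = 0.1534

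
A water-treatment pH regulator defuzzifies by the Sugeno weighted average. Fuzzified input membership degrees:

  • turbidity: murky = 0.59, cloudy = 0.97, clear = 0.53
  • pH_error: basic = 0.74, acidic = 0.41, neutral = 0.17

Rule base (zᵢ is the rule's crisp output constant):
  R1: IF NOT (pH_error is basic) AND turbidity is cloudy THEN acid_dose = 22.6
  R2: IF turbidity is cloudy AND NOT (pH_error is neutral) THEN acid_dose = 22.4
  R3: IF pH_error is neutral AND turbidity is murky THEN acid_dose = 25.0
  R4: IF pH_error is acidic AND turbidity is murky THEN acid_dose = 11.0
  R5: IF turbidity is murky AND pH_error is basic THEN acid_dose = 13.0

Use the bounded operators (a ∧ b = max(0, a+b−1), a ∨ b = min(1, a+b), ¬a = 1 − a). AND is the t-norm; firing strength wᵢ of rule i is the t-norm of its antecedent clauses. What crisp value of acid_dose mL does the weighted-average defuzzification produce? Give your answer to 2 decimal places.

20.15

R1 (z=22.6): ¬basic=1−0.74=0.26, cloudy=0.97; AND[max(0, a+b−1)] → w = 0.23
R2 (z=22.4): cloudy=0.97, ¬neutral=1−0.17=0.83; AND[max(0, a+b−1)] → w = 0.80
R3 (z=25.0): neutral=0.17, murky=0.59; AND[max(0, a+b−1)] → w = 0.00
R4 (z=11.0): acidic=0.41, murky=0.59; AND[max(0, a+b−1)] → w = 0.00
R5 (z=13.0): murky=0.59, basic=0.74; AND[max(0, a+b−1)] → w = 0.33
Weighted average = (0.23·22.6 + 0.80·22.4 + 0.00·25.0 + 0.00·11.0 + 0.33·13.0) / (0.23 + 0.80 + 0.00 + 0.00 + 0.33)
  = 27.4080 / 1.3600 = 20.15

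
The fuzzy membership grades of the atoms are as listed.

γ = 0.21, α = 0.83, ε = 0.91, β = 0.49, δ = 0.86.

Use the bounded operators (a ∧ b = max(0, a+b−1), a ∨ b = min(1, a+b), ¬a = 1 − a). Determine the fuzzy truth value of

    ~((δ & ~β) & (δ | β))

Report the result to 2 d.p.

~β = 1 − 0.49 = 0.51
δ & ~β = max(0, a+b−1) on (0.86, 0.51) = 0.37
δ | β = min(1, a+b) on (0.86, 0.49) = 1.00
(δ & ~β) & (δ | β) = max(0, a+b−1) on (0.37, 1.00) = 0.37
~((δ & ~β) & (δ | β)) = 1 − 0.37 = 0.63

0.63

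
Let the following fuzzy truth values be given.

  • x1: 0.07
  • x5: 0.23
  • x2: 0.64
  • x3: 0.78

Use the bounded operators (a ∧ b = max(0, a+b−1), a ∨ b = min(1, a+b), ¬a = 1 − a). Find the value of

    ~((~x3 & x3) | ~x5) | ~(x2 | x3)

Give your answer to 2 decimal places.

~x3 = 1 − 0.78 = 0.22
~x3 & x3 = max(0, a+b−1) on (0.22, 0.78) = 0.00
~x5 = 1 − 0.23 = 0.77
(~x3 & x3) | ~x5 = min(1, a+b) on (0.00, 0.77) = 0.77
~((~x3 & x3) | ~x5) = 1 − 0.77 = 0.23
x2 | x3 = min(1, a+b) on (0.64, 0.78) = 1.00
~(x2 | x3) = 1 − 1.00 = 0.00
~((~x3 & x3) | ~x5) | ~(x2 | x3) = min(1, a+b) on (0.23, 0.00) = 0.23

0.23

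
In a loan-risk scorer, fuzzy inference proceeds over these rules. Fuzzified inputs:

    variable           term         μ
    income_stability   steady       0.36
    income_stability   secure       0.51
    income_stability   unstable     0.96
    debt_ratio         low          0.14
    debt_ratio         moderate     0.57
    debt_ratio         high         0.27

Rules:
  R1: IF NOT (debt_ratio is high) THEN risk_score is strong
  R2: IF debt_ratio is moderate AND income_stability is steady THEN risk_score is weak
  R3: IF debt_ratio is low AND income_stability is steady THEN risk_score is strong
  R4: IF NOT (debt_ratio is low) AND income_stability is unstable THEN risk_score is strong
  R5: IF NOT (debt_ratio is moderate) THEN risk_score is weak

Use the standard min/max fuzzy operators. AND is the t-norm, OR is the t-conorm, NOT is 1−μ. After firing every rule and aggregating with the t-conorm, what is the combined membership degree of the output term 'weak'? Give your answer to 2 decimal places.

0.43

R1: ¬high=1−0.27=0.73 → w = 0.73
R2: moderate=0.57, steady=0.36; AND[min(a, b)] → w = 0.36
R3: low=0.14, steady=0.36; AND[min(a, b)] → w = 0.14
R4: ¬low=1−0.14=0.86, unstable=0.96; AND[min(a, b)] → w = 0.86
R5: ¬moderate=1−0.57=0.43 → w = 0.43
Rules with consequent 'weak': {R2, R5} → strengths 0.36, 0.43
Aggregate via t-conorm [max(a, b)]: 0.43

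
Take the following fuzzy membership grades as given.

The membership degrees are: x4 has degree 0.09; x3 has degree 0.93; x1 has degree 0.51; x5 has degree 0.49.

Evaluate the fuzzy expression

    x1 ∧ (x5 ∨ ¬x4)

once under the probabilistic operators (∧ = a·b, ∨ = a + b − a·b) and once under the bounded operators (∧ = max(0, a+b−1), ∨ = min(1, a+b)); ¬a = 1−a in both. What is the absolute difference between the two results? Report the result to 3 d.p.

0.023

Under probabilistic:
  ¬x4 = 1 − 0.0900 = 0.9100
  x5 ∨ ¬x4 = a + b − a·b on (0.4900, 0.9100) = 0.9541
  x1 ∧ (x5 ∨ ¬x4) = a·b on (0.5100, 0.9541) = 0.4866
  → value = 0.4866
Under bounded:
  ¬x4 = 1 − 0.09 = 0.91
  x5 ∨ ¬x4 = min(1, a+b) on (0.49, 0.91) = 1.00
  x1 ∧ (x5 ∨ ¬x4) = max(0, a+b−1) on (0.51, 1.00) = 0.51
  → value = 0.5100
|0.4866 − 0.5100| = 0.023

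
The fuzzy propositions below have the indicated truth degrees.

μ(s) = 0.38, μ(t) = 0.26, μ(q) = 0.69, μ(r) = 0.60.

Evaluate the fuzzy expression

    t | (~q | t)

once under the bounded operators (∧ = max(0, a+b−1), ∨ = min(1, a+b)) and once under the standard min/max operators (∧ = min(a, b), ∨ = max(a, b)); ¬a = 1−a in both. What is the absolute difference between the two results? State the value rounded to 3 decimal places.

Under bounded:
  ~q = 1 − 0.69 = 0.31
  ~q | t = min(1, a+b) on (0.31, 0.26) = 0.57
  t | (~q | t) = min(1, a+b) on (0.26, 0.57) = 0.83
  → value = 0.8300
Under standard min/max:
  ~q = 1 − 0.69 = 0.31
  ~q | t = max(a, b) on (0.31, 0.26) = 0.31
  t | (~q | t) = max(a, b) on (0.26, 0.31) = 0.31
  → value = 0.3100
|0.8300 − 0.3100| = 0.520

0.520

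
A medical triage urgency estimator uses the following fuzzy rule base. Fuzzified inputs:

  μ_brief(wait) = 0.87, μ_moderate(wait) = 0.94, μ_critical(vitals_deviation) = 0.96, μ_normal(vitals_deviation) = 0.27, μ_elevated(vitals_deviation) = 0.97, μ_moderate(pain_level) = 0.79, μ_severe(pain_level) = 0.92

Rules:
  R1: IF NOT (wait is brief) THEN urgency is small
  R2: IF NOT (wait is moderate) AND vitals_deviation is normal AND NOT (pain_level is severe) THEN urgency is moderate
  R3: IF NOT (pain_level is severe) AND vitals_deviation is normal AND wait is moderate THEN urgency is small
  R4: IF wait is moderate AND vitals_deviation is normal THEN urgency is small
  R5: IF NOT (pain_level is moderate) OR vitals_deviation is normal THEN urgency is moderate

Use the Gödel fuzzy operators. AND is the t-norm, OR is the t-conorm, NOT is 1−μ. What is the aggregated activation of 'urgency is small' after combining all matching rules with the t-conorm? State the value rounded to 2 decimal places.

R1: ¬brief=1−0.87=0.13 → w = 0.13
R2: ¬moderate=1−0.94=0.06, normal=0.27, ¬severe=1−0.92=0.08; AND[min(a, b)] → w = 0.06
R3: ¬severe=1−0.92=0.08, normal=0.27, moderate=0.94; AND[min(a, b)] → w = 0.08
R4: moderate=0.94, normal=0.27; AND[min(a, b)] → w = 0.27
R5: ¬moderate=1−0.79=0.21, normal=0.27; OR[max(a, b)] → w = 0.27
Rules with consequent 'small': {R1, R3, R4} → strengths 0.13, 0.08, 0.27
Aggregate via t-conorm [max(a, b)]: 0.27

0.27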